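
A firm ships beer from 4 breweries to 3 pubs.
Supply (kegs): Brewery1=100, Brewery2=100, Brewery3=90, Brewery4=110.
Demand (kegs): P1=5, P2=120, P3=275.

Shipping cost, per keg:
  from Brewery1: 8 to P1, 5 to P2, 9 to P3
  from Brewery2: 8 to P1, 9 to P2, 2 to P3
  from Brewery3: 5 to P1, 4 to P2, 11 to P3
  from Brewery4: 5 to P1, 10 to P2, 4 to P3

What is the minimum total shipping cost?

A cheapest plan:
  Brewery1–P2: 35 × 5 = 175
  Brewery1–P3: 65 × 9 = 585
  Brewery2–P3: 100 × 2 = 200
  Brewery3–P1: 5 × 5 = 25
  Brewery3–P2: 85 × 4 = 340
  Brewery4–P3: 110 × 4 = 440
Total = 175 + 585 + 200 + 25 + 340 + 440 = 1765.
(Supply check: Brewery1 ships 100; Brewery2 ships 100; Brewery3 ships 90; Brewery4 ships 110.)

1765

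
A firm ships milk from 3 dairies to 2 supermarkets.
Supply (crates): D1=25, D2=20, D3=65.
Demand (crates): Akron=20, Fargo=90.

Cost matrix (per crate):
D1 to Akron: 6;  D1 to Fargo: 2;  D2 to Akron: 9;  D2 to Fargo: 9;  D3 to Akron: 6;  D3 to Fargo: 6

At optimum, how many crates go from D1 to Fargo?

25

Optimal shipments:
  D1→Fargo: 25 × 2 = 50
  D2→Akron: 20 × 9 = 180
  D3→Fargo: 65 × 6 = 390
Total cost = 620.
So D1→Fargo carries 25 crates.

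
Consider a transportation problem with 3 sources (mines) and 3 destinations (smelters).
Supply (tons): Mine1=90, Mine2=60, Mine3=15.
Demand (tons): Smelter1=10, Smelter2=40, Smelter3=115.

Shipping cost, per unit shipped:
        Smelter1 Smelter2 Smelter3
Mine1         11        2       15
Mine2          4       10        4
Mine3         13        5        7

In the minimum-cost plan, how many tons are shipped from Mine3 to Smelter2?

0

The minimum-cost plan:
  Mine1→Smelter1: 10 × 11 = 110
  Mine1→Smelter2: 40 × 2 = 80
  Mine1→Smelter3: 40 × 15 = 600
  Mine2→Smelter3: 60 × 4 = 240
  Mine3→Smelter3: 15 × 7 = 105
Total cost = 1135.
The route Mine3→Smelter2 is not used.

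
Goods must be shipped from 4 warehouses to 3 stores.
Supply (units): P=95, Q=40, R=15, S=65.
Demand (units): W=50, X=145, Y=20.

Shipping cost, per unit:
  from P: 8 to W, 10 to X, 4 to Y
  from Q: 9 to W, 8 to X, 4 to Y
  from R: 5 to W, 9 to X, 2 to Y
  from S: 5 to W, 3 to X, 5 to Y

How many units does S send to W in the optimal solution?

0

Optimal shipments:
  P→W: 35 × 8 = 280
  P→X: 40 × 10 = 400
  P→Y: 20 × 4 = 80
  Q→X: 40 × 8 = 320
  R→W: 15 × 5 = 75
  S→X: 65 × 3 = 195
Total cost = 1350.
The route S→W is not used.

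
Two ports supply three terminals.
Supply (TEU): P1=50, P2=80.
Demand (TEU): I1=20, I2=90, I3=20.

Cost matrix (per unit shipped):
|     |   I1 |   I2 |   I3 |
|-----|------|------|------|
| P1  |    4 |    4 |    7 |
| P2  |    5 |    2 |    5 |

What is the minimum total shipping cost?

420

One minimum-cost allocation:
  P1–I1: 20 × 4 = 80
  P1–I2: 10 × 4 = 40
  P1–I3: 20 × 7 = 140
  P2–I2: 80 × 2 = 160
Total = 80 + 40 + 140 + 160 = 420.
(Supply check: P1 ships 50; P2 ships 80.)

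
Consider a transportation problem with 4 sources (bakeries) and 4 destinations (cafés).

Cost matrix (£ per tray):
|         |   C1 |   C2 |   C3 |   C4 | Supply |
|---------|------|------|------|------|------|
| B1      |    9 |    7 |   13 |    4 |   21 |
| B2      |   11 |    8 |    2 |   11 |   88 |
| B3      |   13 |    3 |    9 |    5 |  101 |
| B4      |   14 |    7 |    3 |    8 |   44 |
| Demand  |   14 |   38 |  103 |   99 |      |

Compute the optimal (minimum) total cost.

A cheapest plan:
  B1–C4: 21 × £4 = £84
  B2–C1: 14 × £11 = £154
  B2–C3: 74 × £2 = £148
  B3–C2: 38 × £3 = £114
  B3–C4: 63 × £5 = £315
  B4–C3: 29 × £3 = £87
  B4–C4: 15 × £8 = £120
Total = 84 + 154 + 148 + 114 + 315 + 87 + 120 = £1022.

1022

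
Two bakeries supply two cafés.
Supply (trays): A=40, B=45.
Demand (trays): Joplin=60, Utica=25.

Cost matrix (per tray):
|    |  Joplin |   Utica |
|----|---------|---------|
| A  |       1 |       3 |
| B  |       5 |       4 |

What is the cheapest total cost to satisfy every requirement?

One minimum-cost allocation:
  A->Joplin: 40 × 1 = 40
  B->Joplin: 20 × 5 = 100
  B->Utica: 25 × 4 = 100
Total = 40 + 100 + 100 = 240.

240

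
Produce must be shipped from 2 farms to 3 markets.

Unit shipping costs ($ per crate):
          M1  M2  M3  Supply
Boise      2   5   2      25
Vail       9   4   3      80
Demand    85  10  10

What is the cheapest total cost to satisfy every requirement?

An optimal shipping plan:
  Boise to M1: 25 × $2 = $50
  Vail to M1: 60 × $9 = $540
  Vail to M2: 10 × $4 = $40
  Vail to M3: 10 × $3 = $30
Total = 50 + 540 + 40 + 30 = $660.

660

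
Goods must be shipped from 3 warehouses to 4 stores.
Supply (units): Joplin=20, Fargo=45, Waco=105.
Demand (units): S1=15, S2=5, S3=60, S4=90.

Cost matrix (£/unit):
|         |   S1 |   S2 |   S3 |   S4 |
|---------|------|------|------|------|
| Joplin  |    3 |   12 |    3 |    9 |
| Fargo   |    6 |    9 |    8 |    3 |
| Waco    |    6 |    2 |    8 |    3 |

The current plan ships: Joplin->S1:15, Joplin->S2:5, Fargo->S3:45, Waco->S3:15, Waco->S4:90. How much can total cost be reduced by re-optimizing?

105

Current plan cost = 15·3 + 5·12 + 45·8 + 15·8 + 90·3 = £855.
Optimal plan:
  Joplin→S3: 20 × £3 = £60
  Fargo→S1: 15 × £6 = £90
  Fargo→S3: 30 × £8 = £240
  Waco→S2: 5 × £2 = £10
  Waco→S3: 10 × £8 = £80
  Waco→S4: 90 × £3 = £270
Optimal cost = £750.
Saving = 855 − 750 = £105.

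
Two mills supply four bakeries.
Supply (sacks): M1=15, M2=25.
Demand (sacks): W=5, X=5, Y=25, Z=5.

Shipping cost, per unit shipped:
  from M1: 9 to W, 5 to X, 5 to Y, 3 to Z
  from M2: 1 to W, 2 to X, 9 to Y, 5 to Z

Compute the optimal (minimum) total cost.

205

Optimal allocation:
  M1–Y: 15 × 5 = 75
  M2–W: 5 × 1 = 5
  M2–X: 5 × 2 = 10
  M2–Y: 10 × 9 = 90
  M2–Z: 5 × 5 = 25
Total = 75 + 5 + 10 + 90 + 25 = 205.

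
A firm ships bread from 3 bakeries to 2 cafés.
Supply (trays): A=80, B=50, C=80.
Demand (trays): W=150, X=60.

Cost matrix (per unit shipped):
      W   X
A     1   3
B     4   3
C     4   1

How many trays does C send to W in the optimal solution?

The minimum-cost plan:
  A–W: 80 × 1 = 80
  B–W: 50 × 4 = 200
  C–W: 20 × 4 = 80
  C–X: 60 × 1 = 60
Total cost = 420.
So C→W carries 20 trays.

20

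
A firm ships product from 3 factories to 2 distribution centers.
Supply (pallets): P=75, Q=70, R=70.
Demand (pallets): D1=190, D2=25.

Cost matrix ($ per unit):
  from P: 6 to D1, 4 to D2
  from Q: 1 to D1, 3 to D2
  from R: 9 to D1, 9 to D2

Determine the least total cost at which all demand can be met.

1100

An optimal shipping plan:
  P->D1: 50 × $6 = $300
  P->D2: 25 × $4 = $100
  Q->D1: 70 × $1 = $70
  R->D1: 70 × $9 = $630
Total = 300 + 100 + 70 + 630 = $1100.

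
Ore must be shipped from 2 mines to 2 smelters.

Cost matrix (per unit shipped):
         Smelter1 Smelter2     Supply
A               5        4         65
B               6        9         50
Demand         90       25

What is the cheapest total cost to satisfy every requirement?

A cheapest plan:
  A to Smelter1: 40 × 5 = 200
  A to Smelter2: 25 × 4 = 100
  B to Smelter1: 50 × 6 = 300
Total = 200 + 100 + 300 = 600.

600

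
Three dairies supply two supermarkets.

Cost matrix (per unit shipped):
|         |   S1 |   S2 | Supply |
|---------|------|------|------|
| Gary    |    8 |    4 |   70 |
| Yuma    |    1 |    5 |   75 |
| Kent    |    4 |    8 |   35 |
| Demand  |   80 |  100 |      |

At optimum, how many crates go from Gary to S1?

0

The minimum-cost plan:
  Gary–S2: 70 × 4 = 280
  Yuma–S1: 75 × 1 = 75
  Kent–S1: 5 × 4 = 20
  Kent–S2: 30 × 8 = 240
Total cost = 615.
The route Gary→S1 is not used.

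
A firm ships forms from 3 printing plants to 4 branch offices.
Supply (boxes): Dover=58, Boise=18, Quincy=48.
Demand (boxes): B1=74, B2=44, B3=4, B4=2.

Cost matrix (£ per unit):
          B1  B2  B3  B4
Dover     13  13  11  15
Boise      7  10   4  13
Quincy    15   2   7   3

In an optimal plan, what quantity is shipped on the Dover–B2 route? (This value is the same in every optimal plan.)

0

The minimum-cost plan:
  Dover->B1: 58 × £13 = £754
  Boise->B1: 16 × £7 = £112
  Boise->B3: 2 × £4 = £8
  Quincy->B2: 44 × £2 = £88
  Quincy->B3: 2 × £7 = £14
  Quincy->B4: 2 × £3 = £6
Total cost = £982.
The route Dover→B2 is not used.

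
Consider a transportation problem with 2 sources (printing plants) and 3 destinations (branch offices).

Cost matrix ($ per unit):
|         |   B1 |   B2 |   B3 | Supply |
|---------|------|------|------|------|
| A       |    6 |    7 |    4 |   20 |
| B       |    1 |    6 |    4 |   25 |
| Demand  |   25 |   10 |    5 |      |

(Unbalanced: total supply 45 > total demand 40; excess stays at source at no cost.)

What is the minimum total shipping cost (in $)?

115

A cheapest plan:
  A to B2: 10 boxes
  A to B3: 5 boxes
  B to B1: 25 boxes
Total cost = $115.
(Supply check: A ships 15; B ships 25.)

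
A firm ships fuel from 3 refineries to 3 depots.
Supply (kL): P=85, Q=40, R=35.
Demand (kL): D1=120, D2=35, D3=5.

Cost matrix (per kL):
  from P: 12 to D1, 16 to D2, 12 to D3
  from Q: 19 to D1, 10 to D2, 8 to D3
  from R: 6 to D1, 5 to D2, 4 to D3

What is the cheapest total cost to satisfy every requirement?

An optimal shipping plan:
  P to D1: 85 × 12 = 1020
  Q to D2: 35 × 10 = 350
  Q to D3: 5 × 8 = 40
  R to D1: 35 × 6 = 210
Total = 1020 + 350 + 40 + 210 = 1620.
(Supply check: P ships 85; Q ships 40; R ships 35.)

1620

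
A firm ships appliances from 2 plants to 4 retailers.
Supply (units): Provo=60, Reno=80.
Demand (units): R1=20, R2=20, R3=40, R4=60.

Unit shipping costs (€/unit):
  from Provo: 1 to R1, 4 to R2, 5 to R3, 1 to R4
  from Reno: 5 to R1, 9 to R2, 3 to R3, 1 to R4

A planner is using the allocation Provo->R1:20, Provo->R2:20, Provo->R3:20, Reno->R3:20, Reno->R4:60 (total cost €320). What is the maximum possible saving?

Current plan cost = 20·1 + 20·4 + 20·5 + 20·3 + 60·1 = €320.
Optimal plan:
  Provo–R1: 20 × €1 = €20
  Provo–R2: 20 × €4 = €80
  Provo–R4: 20 × €1 = €20
  Reno–R3: 40 × €3 = €120
  Reno–R4: 40 × €1 = €40
Optimal cost = €280.
Saving = 320 − 280 = €40.

40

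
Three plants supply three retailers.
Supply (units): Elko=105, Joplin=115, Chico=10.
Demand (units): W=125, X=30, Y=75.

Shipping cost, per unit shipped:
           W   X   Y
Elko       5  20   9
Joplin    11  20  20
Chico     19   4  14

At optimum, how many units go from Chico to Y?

0

Optimal shipments:
  Elko→W: 30 units
  Elko→Y: 75 units
  Joplin→W: 95 units
  Joplin→X: 20 units
  Chico→X: 10 units
Total cost = 2310.
The route Chico→Y is not used.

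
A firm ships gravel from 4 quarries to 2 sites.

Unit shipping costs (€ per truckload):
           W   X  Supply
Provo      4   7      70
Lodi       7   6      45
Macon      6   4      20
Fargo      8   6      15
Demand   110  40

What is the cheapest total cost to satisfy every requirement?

One minimum-cost allocation:
  Provo to W: 70 × €4 = €280
  Lodi to W: 40 × €7 = €280
  Lodi to X: 5 × €6 = €30
  Macon to X: 20 × €4 = €80
  Fargo to X: 15 × €6 = €90
Total = 280 + 280 + 30 + 80 + 90 = €760.

760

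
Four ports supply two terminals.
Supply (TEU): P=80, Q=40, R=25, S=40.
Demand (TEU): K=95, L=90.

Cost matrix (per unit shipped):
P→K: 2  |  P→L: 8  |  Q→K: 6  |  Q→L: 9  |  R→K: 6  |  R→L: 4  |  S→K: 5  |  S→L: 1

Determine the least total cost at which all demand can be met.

An optimal shipping plan:
  P→K: 80 TEU
  Q→K: 15 TEU
  Q→L: 25 TEU
  R→L: 25 TEU
  S→L: 40 TEU
Total cost = 615.

615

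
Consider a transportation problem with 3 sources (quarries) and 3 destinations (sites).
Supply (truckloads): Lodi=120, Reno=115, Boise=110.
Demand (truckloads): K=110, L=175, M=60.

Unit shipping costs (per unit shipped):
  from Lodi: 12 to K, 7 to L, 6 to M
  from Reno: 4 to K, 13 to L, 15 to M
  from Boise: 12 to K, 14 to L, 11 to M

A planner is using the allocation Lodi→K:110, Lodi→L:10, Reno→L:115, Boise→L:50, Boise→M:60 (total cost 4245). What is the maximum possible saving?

1540

Current plan cost = 110·12 + 10·7 + 115·13 + 50·14 + 60·11 = 4245.
Optimal plan:
  Lodi->L: 120 truckloads
  Reno->K: 110 truckloads
  Reno->L: 5 truckloads
  Boise->L: 50 truckloads
  Boise->M: 60 truckloads
Optimal cost = 2705.
Saving = 4245 − 2705 = 1540.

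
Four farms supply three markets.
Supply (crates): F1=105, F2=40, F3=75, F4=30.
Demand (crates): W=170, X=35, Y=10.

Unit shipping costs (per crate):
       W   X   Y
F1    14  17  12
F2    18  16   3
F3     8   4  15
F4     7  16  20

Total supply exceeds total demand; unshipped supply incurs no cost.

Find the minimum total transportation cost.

2100

Optimal allocation:
  F1→W: 100 crates
  F2→Y: 10 crates
  F3→W: 40 crates
  F3→X: 35 crates
  F4→W: 30 crates
Total cost = 2100.
(Supply check: F1 ships 100; F2 ships 10; F3 ships 75; F4 ships 30.)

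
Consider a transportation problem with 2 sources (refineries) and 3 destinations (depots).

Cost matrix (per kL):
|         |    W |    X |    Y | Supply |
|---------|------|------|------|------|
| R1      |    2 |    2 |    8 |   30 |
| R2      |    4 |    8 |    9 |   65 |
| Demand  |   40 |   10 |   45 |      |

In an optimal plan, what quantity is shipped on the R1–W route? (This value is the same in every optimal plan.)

20

Solving gives:
  R1→W: 20 × 2 = 40
  R1→X: 10 × 2 = 20
  R2→W: 20 × 4 = 80
  R2→Y: 45 × 9 = 405
Total cost = 545.
So R1→W carries 20 kL.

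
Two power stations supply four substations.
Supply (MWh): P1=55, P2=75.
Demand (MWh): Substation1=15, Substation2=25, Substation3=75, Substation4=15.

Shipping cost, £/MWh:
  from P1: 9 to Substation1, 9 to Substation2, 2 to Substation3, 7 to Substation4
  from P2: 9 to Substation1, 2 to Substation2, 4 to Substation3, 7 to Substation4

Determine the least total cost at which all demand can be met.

Optimal allocation:
  P1 to Substation3: 55 MWh
  P2 to Substation1: 15 MWh
  P2 to Substation2: 25 MWh
  P2 to Substation3: 20 MWh
  P2 to Substation4: 15 MWh
Total cost = £480.
(Supply check: P1 ships 55; P2 ships 75.)

480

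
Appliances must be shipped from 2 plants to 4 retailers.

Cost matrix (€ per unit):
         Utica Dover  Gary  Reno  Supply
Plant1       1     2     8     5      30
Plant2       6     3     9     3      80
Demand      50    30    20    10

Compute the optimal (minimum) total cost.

450

One minimum-cost allocation:
  Plant1 to Utica: 30 × €1 = €30
  Plant2 to Utica: 20 × €6 = €120
  Plant2 to Dover: 30 × €3 = €90
  Plant2 to Gary: 20 × €9 = €180
  Plant2 to Reno: 10 × €3 = €30
Total = 30 + 120 + 90 + 180 + 30 = €450.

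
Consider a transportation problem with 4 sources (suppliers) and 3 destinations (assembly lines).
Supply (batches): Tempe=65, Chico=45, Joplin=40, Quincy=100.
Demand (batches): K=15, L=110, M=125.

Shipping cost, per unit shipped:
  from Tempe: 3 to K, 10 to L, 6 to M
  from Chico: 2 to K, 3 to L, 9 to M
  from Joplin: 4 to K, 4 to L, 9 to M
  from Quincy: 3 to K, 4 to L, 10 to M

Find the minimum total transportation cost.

1390

One minimum-cost allocation:
  Tempe to M: 65 × 6 = 390
  Chico to K: 15 × 2 = 30
  Chico to L: 10 × 3 = 30
  Chico to M: 20 × 9 = 180
  Joplin to M: 40 × 9 = 360
  Quincy to L: 100 × 4 = 400
Total = 390 + 30 + 30 + 180 + 360 + 400 = 1390.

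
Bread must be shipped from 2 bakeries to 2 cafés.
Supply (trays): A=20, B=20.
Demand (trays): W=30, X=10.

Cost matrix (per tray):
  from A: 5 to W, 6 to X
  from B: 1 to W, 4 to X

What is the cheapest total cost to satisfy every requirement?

130

An optimal shipping plan:
  A–W: 10 × 5 = 50
  A–X: 10 × 6 = 60
  B–W: 20 × 1 = 20
Total = 50 + 60 + 20 = 130.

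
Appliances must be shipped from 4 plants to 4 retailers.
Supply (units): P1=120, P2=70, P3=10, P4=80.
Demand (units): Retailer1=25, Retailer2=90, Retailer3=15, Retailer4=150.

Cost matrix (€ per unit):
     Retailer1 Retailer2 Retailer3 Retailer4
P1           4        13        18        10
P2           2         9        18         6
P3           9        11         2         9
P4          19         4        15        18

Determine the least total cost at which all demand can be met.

A cheapest plan:
  P1–Retailer1: 25 units
  P1–Retailer2: 10 units
  P1–Retailer3: 5 units
  P1–Retailer4: 80 units
  P2–Retailer4: 70 units
  P3–Retailer3: 10 units
  P4–Retailer2: 80 units
Total cost = €1880.
(Supply check: P1 ships 120; P2 ships 70; P3 ships 10; P4 ships 80.)

1880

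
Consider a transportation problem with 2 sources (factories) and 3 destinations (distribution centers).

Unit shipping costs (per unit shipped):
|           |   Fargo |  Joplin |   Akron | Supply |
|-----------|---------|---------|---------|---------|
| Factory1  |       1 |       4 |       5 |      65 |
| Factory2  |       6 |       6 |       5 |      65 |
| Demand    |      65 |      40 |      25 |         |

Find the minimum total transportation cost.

One minimum-cost allocation:
  Factory1→Fargo: 65 × 1 = 65
  Factory2→Joplin: 40 × 6 = 240
  Factory2→Akron: 25 × 5 = 125
Total = 65 + 240 + 125 = 430.
(Supply check: Factory1 ships 65; Factory2 ships 65.)

430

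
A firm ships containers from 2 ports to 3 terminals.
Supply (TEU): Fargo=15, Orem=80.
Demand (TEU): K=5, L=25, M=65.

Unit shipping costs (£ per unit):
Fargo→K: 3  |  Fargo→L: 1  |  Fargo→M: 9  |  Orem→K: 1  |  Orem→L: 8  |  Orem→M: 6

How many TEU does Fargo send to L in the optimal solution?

15

Solving gives:
  Fargo→L: 15 × £1 = £15
  Orem→K: 5 × £1 = £5
  Orem→L: 10 × £8 = £80
  Orem→M: 65 × £6 = £390
Total cost = £490.
So Fargo→L carries 15 TEU.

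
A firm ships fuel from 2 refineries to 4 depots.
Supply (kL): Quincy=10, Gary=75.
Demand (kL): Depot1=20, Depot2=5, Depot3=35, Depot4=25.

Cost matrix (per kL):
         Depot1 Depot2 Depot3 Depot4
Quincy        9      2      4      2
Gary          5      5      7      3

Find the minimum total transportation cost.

A cheapest plan:
  Quincy->Depot2: 5 kL
  Quincy->Depot3: 5 kL
  Gary->Depot1: 20 kL
  Gary->Depot3: 30 kL
  Gary->Depot4: 25 kL
Total cost = 415.
(Supply check: Quincy ships 10; Gary ships 75.)

415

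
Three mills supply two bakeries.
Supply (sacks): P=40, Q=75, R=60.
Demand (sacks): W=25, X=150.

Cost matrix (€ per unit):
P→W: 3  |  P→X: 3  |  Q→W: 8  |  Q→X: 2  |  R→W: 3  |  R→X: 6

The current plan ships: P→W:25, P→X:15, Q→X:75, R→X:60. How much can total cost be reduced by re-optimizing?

75

Current plan cost = 25·3 + 15·3 + 75·2 + 60·6 = €630.
Optimal plan:
  P–X: 40 × €3 = €120
  Q–X: 75 × €2 = €150
  R–W: 25 × €3 = €75
  R–X: 35 × €6 = €210
Optimal cost = €555.
Saving = 630 − 555 = €75.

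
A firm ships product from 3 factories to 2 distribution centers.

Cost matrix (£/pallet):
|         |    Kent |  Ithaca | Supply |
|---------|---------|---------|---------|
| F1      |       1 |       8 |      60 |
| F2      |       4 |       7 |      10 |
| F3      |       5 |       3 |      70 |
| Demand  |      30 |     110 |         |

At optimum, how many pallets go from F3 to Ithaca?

The minimum-cost plan:
  F1->Kent: 30 × £1 = £30
  F1->Ithaca: 30 × £8 = £240
  F2->Ithaca: 10 × £7 = £70
  F3->Ithaca: 70 × £3 = £210
Total cost = £550.
So F3→Ithaca carries 70 pallets.

70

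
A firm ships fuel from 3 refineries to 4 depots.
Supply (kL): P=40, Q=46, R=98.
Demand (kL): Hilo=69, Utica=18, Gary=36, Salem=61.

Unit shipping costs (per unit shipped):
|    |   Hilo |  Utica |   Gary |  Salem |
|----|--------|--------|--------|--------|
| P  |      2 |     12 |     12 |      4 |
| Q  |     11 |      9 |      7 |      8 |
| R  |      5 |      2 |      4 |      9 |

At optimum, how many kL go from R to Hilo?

The minimum-cost plan:
  P→Hilo: 25 × 2 = 50
  P→Salem: 15 × 4 = 60
  Q→Salem: 46 × 8 = 368
  R→Hilo: 44 × 5 = 220
  R→Utica: 18 × 2 = 36
  R→Gary: 36 × 4 = 144
Total cost = 878.
So R→Hilo carries 44 kL.

44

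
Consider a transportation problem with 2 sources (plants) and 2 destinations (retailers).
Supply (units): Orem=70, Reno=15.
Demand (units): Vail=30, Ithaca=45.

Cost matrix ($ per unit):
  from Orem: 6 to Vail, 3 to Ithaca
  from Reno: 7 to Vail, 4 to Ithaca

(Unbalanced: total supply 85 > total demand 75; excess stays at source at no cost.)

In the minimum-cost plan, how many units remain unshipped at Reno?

10

Minimum-cost shipments:
  Orem->Vail: 25 × $6 = $150
  Orem->Ithaca: 45 × $3 = $135
  Reno->Vail: 5 × $7 = $35
Total cost = $320.
Reno ships 5 of its 15, leaving 10.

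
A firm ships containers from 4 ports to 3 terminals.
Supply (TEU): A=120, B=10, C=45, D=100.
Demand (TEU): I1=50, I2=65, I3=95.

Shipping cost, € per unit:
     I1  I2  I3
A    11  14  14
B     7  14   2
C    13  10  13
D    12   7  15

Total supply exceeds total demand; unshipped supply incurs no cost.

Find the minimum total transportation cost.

A cheapest plan:
  A→I1: 50 × €11 = €550
  A→I3: 40 × €14 = €560
  B→I3: 10 × €2 = €20
  C→I3: 45 × €13 = €585
  D→I2: 65 × €7 = €455
Total = 550 + 560 + 20 + 585 + 455 = €2170.
(Supply check: A ships 90; B ships 10; C ships 45; D ships 65.)

2170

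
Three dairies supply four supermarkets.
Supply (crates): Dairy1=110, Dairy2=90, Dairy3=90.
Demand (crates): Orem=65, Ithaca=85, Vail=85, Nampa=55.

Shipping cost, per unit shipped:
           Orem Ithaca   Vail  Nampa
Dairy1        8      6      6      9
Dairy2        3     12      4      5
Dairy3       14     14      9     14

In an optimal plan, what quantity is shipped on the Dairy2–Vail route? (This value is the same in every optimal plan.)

Optimal shipments:
  Dairy1->Ithaca: 85 × 6 = 510
  Dairy1->Nampa: 25 × 9 = 225
  Dairy2->Orem: 65 × 3 = 195
  Dairy2->Nampa: 25 × 5 = 125
  Dairy3->Vail: 85 × 9 = 765
  Dairy3->Nampa: 5 × 14 = 70
Total cost = 1890.
The route Dairy2→Vail is not used.

0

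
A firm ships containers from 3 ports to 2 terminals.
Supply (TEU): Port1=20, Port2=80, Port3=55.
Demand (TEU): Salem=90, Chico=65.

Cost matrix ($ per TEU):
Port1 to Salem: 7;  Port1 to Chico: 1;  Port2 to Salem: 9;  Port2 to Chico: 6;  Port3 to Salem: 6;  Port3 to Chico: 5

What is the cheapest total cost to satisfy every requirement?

A cheapest plan:
  Port1–Chico: 20 × $1 = $20
  Port2–Salem: 35 × $9 = $315
  Port2–Chico: 45 × $6 = $270
  Port3–Salem: 55 × $6 = $330
Total = 20 + 315 + 270 + 330 = $935.
(Supply check: Port1 ships 20; Port2 ships 80; Port3 ships 55.)

935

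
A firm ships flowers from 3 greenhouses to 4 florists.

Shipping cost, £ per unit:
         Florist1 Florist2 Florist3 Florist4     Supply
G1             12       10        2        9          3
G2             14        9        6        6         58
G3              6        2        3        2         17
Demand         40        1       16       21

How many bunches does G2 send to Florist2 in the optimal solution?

The minimum-cost plan:
  G1→Florist3: 3 × £2 = £6
  G2→Florist1: 23 × £14 = £322
  G2→Florist2: 1 × £9 = £9
  G2→Florist3: 13 × £6 = £78
  G2→Florist4: 21 × £6 = £126
  G3→Florist1: 17 × £6 = £102
Total cost = £643.
So G2→Florist2 carries 1 bunches.

1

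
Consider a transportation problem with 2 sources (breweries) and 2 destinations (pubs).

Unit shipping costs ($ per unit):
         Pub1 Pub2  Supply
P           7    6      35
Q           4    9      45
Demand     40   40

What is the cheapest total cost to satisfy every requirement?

415

A cheapest plan:
  P→Pub2: 35 × $6 = $210
  Q→Pub1: 40 × $4 = $160
  Q→Pub2: 5 × $9 = $45
Total = 210 + 160 + 45 = $415.
(Supply check: P ships 35; Q ships 45.)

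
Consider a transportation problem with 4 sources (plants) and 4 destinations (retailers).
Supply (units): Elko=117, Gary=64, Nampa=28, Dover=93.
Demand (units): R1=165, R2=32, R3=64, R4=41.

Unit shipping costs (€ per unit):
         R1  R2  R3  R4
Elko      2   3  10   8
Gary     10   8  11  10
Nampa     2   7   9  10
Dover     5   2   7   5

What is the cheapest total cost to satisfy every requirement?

One minimum-cost allocation:
  Elko–R1: 117 × €2 = €234
  Gary–R3: 64 × €11 = €704
  Nampa–R1: 28 × €2 = €56
  Dover–R1: 20 × €5 = €100
  Dover–R2: 32 × €2 = €64
  Dover–R4: 41 × €5 = €205
Total = 234 + 704 + 56 + 100 + 64 + 205 = €1363.

1363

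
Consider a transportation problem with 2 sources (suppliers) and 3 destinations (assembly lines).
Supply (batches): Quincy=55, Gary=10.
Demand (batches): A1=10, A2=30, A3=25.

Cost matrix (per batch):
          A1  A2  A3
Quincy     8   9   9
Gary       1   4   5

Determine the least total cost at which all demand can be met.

One minimum-cost allocation:
  Quincy–A2: 30 × 9 = 270
  Quincy–A3: 25 × 9 = 225
  Gary–A1: 10 × 1 = 10
Total = 270 + 225 + 10 = 505.

505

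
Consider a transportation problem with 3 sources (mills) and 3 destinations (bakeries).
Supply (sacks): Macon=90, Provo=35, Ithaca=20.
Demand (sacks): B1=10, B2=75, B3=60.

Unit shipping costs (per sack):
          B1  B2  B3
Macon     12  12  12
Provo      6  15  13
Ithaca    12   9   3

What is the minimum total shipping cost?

1525

Optimal allocation:
  Macon->B2: 75 × 12 = 900
  Macon->B3: 15 × 12 = 180
  Provo->B1: 10 × 6 = 60
  Provo->B3: 25 × 13 = 325
  Ithaca->B3: 20 × 3 = 60
Total = 900 + 180 + 60 + 325 + 60 = 1525.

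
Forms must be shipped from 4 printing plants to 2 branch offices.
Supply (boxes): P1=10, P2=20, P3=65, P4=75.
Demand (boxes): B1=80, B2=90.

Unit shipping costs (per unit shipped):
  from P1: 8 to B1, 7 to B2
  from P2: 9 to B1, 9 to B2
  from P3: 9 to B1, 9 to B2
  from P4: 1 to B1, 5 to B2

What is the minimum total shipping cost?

910

One minimum-cost allocation:
  P1→B2: 10 × 7 = 70
  P2→B1: 5 × 9 = 45
  P2→B2: 15 × 9 = 135
  P3→B2: 65 × 9 = 585
  P4→B1: 75 × 1 = 75
Total = 70 + 45 + 135 + 585 + 75 = 910.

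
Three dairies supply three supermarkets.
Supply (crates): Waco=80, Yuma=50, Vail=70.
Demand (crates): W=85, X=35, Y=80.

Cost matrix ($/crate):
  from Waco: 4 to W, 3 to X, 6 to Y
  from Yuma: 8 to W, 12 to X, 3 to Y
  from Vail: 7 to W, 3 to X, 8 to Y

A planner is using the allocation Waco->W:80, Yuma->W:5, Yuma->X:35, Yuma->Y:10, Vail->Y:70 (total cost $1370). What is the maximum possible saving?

Current plan cost = 80·4 + 5·8 + 35·12 + 10·3 + 70·8 = $1370.
Optimal plan:
  Waco to W: 80 × $4 = $320
  Yuma to Y: 50 × $3 = $150
  Vail to W: 5 × $7 = $35
  Vail to X: 35 × $3 = $105
  Vail to Y: 30 × $8 = $240
Optimal cost = $850.
Saving = 1370 − 850 = $520.

520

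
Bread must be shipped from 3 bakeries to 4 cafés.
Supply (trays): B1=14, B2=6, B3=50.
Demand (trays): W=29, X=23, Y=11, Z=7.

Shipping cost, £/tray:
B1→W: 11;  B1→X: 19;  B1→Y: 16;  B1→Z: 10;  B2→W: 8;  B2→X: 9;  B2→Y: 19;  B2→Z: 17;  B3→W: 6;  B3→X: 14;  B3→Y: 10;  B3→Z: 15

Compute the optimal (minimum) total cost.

One minimum-cost allocation:
  B1–X: 7 × £19 = £133
  B1–Z: 7 × £10 = £70
  B2–X: 6 × £9 = £54
  B3–W: 29 × £6 = £174
  B3–X: 10 × £14 = £140
  B3–Y: 11 × £10 = £110
Total = 133 + 70 + 54 + 174 + 140 + 110 = £681.

681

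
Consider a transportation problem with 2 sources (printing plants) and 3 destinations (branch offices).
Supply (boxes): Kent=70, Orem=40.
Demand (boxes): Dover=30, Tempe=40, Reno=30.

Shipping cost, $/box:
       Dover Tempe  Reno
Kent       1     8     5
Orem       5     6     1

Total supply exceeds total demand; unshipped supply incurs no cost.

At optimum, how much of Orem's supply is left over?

Minimum-cost shipments:
  Kent->Dover: 30 boxes
  Kent->Tempe: 30 boxes
  Orem->Tempe: 10 boxes
  Orem->Reno: 30 boxes
Total cost = $360.
Orem ships 40 of its 40, leaving 0.

0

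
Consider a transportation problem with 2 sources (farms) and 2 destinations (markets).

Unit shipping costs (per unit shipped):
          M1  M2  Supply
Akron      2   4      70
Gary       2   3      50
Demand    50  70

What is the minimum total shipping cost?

330

One minimum-cost allocation:
  Akron→M1: 50 crates
  Akron→M2: 20 crates
  Gary→M2: 50 crates
Total cost = 330.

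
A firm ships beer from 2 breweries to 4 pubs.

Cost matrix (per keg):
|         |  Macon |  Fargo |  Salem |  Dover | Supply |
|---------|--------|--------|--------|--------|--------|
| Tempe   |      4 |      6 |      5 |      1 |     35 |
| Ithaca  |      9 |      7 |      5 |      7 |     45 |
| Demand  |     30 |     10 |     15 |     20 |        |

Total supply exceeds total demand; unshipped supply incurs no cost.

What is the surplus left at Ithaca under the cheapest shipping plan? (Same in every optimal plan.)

Minimum-cost shipments:
  Tempe to Macon: 15 × 4 = 60
  Tempe to Dover: 20 × 1 = 20
  Ithaca to Macon: 15 × 9 = 135
  Ithaca to Fargo: 10 × 7 = 70
  Ithaca to Salem: 15 × 5 = 75
Total cost = 360.
Ithaca ships 40 of its 45, leaving 5.

5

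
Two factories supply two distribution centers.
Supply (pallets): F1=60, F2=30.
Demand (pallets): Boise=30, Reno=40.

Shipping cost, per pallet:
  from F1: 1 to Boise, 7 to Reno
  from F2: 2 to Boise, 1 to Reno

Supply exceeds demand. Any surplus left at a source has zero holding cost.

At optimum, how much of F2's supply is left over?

An optimal plan:
  F1→Boise: 30 pallets
  F1→Reno: 10 pallets
  F2→Reno: 30 pallets
Total cost = 130.
F2 ships 30 of its 30, leaving 0.

0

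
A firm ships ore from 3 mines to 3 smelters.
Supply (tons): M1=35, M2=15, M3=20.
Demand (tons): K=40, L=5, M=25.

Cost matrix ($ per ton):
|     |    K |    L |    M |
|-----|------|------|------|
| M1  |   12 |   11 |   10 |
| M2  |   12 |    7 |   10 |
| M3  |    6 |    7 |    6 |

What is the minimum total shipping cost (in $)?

An optimal shipping plan:
  M1→K: 10 tons
  M1→M: 25 tons
  M2→K: 10 tons
  M2→L: 5 tons
  M3→K: 20 tons
Total cost = $645.

645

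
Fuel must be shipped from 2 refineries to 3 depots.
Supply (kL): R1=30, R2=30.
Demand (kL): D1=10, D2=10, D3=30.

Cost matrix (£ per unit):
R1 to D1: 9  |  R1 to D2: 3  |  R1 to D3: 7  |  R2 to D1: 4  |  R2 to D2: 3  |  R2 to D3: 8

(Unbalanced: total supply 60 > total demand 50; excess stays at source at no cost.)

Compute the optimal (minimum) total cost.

280

An optimal shipping plan:
  R1 to D3: 30 × £7 = £210
  R2 to D1: 10 × £4 = £40
  R2 to D2: 10 × £3 = £30
Total = 210 + 40 + 30 = £280.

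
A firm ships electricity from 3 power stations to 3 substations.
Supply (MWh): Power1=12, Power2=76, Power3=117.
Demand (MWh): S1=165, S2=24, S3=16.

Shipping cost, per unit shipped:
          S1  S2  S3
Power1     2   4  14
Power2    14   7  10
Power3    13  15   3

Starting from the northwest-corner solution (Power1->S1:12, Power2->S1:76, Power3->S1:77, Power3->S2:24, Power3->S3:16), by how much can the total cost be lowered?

216

Current plan cost = 12·2 + 76·14 + 77·13 + 24·15 + 16·3 = 2497.
Optimal plan:
  Power1 to S1: 12 MWh
  Power2 to S1: 52 MWh
  Power2 to S2: 24 MWh
  Power3 to S1: 101 MWh
  Power3 to S3: 16 MWh
Optimal cost = 2281.
Saving = 2497 − 2281 = 216.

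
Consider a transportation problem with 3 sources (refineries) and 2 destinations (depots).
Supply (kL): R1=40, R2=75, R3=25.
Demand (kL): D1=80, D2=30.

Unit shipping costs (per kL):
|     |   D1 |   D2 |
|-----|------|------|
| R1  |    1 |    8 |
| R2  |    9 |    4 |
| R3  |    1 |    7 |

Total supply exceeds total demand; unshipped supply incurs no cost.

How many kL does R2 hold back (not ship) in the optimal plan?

30

Minimum-cost shipments:
  R1–D1: 40 × 1 = 40
  R2–D1: 15 × 9 = 135
  R2–D2: 30 × 4 = 120
  R3–D1: 25 × 1 = 25
Total cost = 320.
R2 ships 45 of its 75, leaving 30.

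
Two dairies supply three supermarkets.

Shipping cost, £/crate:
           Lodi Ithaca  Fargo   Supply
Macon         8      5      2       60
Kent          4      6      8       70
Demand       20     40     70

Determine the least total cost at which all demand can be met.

520

An optimal shipping plan:
  Macon–Fargo: 60 × £2 = £120
  Kent–Lodi: 20 × £4 = £80
  Kent–Ithaca: 40 × £6 = £240
  Kent–Fargo: 10 × £8 = £80
Total = 120 + 80 + 240 + 80 = £520.
(Supply check: Macon ships 60; Kent ships 70.)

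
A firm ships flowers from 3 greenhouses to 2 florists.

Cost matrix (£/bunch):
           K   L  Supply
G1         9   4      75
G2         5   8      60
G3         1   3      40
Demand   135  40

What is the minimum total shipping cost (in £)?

A cheapest plan:
  G1->K: 35 × £9 = £315
  G1->L: 40 × £4 = £160
  G2->K: 60 × £5 = £300
  G3->K: 40 × £1 = £40
Total = 315 + 160 + 300 + 40 = £815.
(Supply check: G1 ships 75; G2 ships 60; G3 ships 40.)

815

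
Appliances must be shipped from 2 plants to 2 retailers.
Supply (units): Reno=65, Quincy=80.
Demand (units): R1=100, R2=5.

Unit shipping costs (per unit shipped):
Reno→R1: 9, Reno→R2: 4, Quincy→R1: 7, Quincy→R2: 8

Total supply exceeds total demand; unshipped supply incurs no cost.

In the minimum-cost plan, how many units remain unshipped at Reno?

An optimal plan:
  Reno–R1: 20 × 9 = 180
  Reno–R2: 5 × 4 = 20
  Quincy–R1: 80 × 7 = 560
Total cost = 760.
Reno ships 25 of its 65, leaving 40.

40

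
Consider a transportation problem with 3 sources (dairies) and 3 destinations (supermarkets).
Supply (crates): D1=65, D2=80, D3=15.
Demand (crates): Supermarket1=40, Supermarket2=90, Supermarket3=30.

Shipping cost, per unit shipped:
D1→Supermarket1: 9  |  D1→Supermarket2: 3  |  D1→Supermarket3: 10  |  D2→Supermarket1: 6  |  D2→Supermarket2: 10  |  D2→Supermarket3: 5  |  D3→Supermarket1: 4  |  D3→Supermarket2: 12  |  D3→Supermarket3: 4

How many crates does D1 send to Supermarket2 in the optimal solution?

65

The minimum-cost plan:
  D1->Supermarket2: 65 × 3 = 195
  D2->Supermarket1: 25 × 6 = 150
  D2->Supermarket2: 25 × 10 = 250
  D2->Supermarket3: 30 × 5 = 150
  D3->Supermarket1: 15 × 4 = 60
Total cost = 805.
So D1→Supermarket2 carries 65 crates.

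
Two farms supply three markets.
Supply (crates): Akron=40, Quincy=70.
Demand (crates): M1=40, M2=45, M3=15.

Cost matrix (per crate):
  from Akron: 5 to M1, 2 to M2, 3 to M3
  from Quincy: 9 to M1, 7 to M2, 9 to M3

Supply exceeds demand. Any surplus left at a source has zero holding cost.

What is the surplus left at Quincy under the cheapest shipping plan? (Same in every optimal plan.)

10

An optimal plan:
  Akron->M2: 25 × 2 = 50
  Akron->M3: 15 × 3 = 45
  Quincy->M1: 40 × 9 = 360
  Quincy->M2: 20 × 7 = 140
Total cost = 595.
Quincy ships 60 of its 70, leaving 10.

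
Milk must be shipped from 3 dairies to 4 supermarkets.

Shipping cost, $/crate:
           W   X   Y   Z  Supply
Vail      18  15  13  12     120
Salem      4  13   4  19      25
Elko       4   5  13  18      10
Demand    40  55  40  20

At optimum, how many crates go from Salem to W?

25

Optimal shipments:
  Vail→W: 5 × $18 = $90
  Vail→X: 55 × $15 = $825
  Vail→Y: 40 × $13 = $520
  Vail→Z: 20 × $12 = $240
  Salem→W: 25 × $4 = $100
  Elko→W: 10 × $4 = $40
Total cost = $1815.
So Salem→W carries 25 crates.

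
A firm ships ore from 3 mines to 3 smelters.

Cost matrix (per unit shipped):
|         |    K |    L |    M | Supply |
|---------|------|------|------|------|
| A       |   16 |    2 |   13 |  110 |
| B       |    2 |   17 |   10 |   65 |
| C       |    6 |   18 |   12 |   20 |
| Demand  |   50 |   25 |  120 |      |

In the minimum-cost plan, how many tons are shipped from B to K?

Solving gives:
  A->L: 25 × 2 = 50
  A->M: 85 × 13 = 1105
  B->K: 50 × 2 = 100
  B->M: 15 × 10 = 150
  C->M: 20 × 12 = 240
Total cost = 1645.
So B→K carries 50 tons.

50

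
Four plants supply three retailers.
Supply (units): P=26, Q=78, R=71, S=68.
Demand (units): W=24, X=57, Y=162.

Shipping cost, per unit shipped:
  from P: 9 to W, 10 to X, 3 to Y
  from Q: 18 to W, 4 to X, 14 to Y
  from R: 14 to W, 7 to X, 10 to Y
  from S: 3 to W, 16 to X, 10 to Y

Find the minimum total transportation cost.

1822

A cheapest plan:
  P->Y: 26 units
  Q->X: 57 units
  Q->Y: 21 units
  R->Y: 71 units
  S->W: 24 units
  S->Y: 44 units
Total cost = 1822.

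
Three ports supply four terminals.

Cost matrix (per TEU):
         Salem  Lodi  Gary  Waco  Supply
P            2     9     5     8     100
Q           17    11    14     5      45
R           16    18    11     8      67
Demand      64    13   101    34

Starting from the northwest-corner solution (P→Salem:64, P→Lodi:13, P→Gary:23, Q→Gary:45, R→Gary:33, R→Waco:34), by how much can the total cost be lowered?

283

Current plan cost = 64·2 + 13·9 + 23·5 + 45·14 + 33·11 + 34·8 = 1625.
Optimal plan:
  P->Salem: 64 × 2 = 128
  P->Gary: 36 × 5 = 180
  Q->Lodi: 13 × 11 = 143
  Q->Waco: 32 × 5 = 160
  R->Gary: 65 × 11 = 715
  R->Waco: 2 × 8 = 16
Optimal cost = 1342.
Saving = 1625 − 1342 = 283.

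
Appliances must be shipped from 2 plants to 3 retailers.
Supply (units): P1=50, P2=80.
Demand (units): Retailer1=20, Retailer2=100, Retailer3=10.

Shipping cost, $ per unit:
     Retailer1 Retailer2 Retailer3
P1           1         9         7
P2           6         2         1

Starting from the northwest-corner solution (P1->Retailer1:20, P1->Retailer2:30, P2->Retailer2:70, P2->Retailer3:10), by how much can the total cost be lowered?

10

Current plan cost = 20·1 + 30·9 + 70·2 + 10·1 = $440.
Optimal plan:
  P1–Retailer1: 20 × $1 = $20
  P1–Retailer2: 20 × $9 = $180
  P1–Retailer3: 10 × $7 = $70
  P2–Retailer2: 80 × $2 = $160
Optimal cost = $430.
Saving = 440 − 430 = $10.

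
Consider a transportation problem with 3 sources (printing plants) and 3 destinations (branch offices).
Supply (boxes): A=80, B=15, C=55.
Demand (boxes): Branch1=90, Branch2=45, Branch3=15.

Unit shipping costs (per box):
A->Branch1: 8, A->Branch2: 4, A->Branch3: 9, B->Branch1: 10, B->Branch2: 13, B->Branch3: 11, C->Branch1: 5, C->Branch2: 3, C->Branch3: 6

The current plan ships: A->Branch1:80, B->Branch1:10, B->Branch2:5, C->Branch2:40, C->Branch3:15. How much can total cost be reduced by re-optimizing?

Current plan cost = 80·8 + 10·10 + 5·13 + 40·3 + 15·6 = 1015.
Optimal plan:
  A→Branch1: 20 × 8 = 160
  A→Branch2: 45 × 4 = 180
  A→Branch3: 15 × 9 = 135
  B→Branch1: 15 × 10 = 150
  C→Branch1: 55 × 5 = 275
Optimal cost = 900.
Saving = 1015 − 900 = 115.

115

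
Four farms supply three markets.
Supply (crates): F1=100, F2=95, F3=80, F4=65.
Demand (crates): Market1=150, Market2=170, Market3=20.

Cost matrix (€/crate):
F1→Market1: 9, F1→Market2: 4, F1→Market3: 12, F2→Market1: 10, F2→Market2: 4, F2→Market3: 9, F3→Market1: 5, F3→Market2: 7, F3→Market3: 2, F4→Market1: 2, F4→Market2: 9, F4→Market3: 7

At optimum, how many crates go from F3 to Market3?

Optimal shipments:
  F1->Market1: 25 × €9 = €225
  F1->Market2: 75 × €4 = €300
  F2->Market2: 95 × €4 = €380
  F3->Market1: 60 × €5 = €300
  F3->Market3: 20 × €2 = €40
  F4->Market1: 65 × €2 = €130
Total cost = €1375.
So F3→Market3 carries 20 crates.

20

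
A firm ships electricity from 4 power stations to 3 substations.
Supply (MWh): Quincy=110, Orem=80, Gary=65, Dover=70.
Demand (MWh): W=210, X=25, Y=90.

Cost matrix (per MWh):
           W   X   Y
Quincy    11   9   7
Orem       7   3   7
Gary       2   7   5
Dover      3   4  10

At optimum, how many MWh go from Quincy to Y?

Solving gives:
  Quincy→W: 20 × 11 = 220
  Quincy→Y: 90 × 7 = 630
  Orem→W: 55 × 7 = 385
  Orem→X: 25 × 3 = 75
  Gary→W: 65 × 2 = 130
  Dover→W: 70 × 3 = 210
Total cost = 1650.
So Quincy→Y carries 90 MWh.

90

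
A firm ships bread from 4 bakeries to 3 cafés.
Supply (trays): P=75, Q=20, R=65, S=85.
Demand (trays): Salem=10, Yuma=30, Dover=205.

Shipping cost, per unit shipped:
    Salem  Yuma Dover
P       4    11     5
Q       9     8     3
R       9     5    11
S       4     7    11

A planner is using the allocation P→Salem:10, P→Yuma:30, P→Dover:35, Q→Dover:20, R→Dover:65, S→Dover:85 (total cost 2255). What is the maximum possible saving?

420

Current plan cost = 10·4 + 30·11 + 35·5 + 20·3 + 65·11 + 85·11 = 2255.
Optimal plan:
  P→Dover: 75 trays
  Q→Dover: 20 trays
  R→Yuma: 30 trays
  R→Dover: 35 trays
  S→Salem: 10 trays
  S→Dover: 75 trays
Optimal cost = 1835.
Saving = 2255 − 1835 = 420.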